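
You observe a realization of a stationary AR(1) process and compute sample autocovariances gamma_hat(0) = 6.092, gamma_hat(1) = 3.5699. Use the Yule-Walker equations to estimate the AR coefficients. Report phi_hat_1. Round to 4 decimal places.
\hat\phi_{1} = 0.5860

The Yule-Walker equations for an AR(p) process read, in matrix form,
  Gamma_p phi = r_p,   with   (Gamma_p)_{ij} = gamma(|i - j|),
                       (r_p)_i = gamma(i),   i,j = 1..p.
Substitute the sample gammas (Toeplitz matrix and right-hand side of size 1):
  Gamma_p = [[6.092]]
  r_p     = [3.5699]
With p = 1 this is the single equation gamma(0) phi_1 = gamma(1):
  phi_hat_1 = gamma(1) / gamma(0) = 3.5699 / 6.092 = 0.5860.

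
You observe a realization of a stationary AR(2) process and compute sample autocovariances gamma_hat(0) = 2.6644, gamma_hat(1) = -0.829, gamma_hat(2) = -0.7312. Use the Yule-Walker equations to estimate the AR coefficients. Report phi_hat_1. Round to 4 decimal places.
\hat\phi_{1} = -0.4390

The Yule-Walker equations for an AR(p) process read, in matrix form,
  Gamma_p phi = r_p,   with   (Gamma_p)_{ij} = gamma(|i - j|),
                       (r_p)_i = gamma(i),   i,j = 1..p.
Substitute the sample gammas (Toeplitz matrix and right-hand side of size 2):
  Gamma_p = [[2.6644, -0.829], [-0.829, 2.6644]]
  r_p     = [-0.829, -0.7312]
Written out:
  2.6644 phi_1 - 0.829 phi_2 = -0.829
  -0.829 phi_1 + 2.6644 phi_2 = -0.7312
Solve by Cramer's rule:
  det = gamma(0)^2 - gamma(1)^2 = (2.6644)^2 - (-0.829)^2 = 7.09902736 - 0.687241 = 6.41178636
  phi_hat_1 = [gamma(1) gamma(0) - gamma(1) gamma(2)] / det = [(-0.829)(2.6644) - (-0.829)(-0.7312)] / 6.41178636 = -2.8149524 / 6.41178636 = -0.439
  phi_hat_2 = [gamma(0) gamma(2) - gamma(1)^2] / det = [(2.6644)(-0.7312) - (-0.829)^2] / 6.41178636 = -2.63545028 / 6.41178636 = -0.411
So phi_hat = [-0.4390, -0.4110].
Therefore phi_hat_1 = -0.4390.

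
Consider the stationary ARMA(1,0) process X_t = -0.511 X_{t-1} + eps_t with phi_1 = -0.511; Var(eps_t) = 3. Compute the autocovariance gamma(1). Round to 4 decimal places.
\gamma(1) = -2.0748

Multiply the model equation by X_{t-k} and take expectations. With theta_0 = psi_0 = 1 and psi_j the MA(infinity) weights, this gives
  gamma(k) - sum_i phi_i gamma(k-i) = c_k,
  c_k = sigma^2 * sum_{j=k..q} theta_j psi_{j-k}   (c_k = 0 for k > q),
using gamma(-m) = gamma(m).
Pure AR (q = 0): c_0 = sigma^2 = 3, c_k = 0 for k >= 1.
Equations for k = 0 and k = 1 (AR order 1):
  gamma(0) = phi_1 gamma(1) + c_0
  gamma(1) = phi_1 gamma(0) + c_1
Substituting the second into the first: gamma(0) (1 - phi_1^2) = c_0 + phi_1 c_1, so
  gamma(0) = c_0 / (1 - phi_1^2) = 3 / (1 - (-0.511)^2) = 3 / 0.738879 = 4.060205.
  gamma(1) = phi_1 gamma(0) = (-0.511)(4.060205) = -2.074765.
Therefore gamma(1) = -2.0748 (to 4 decimal places).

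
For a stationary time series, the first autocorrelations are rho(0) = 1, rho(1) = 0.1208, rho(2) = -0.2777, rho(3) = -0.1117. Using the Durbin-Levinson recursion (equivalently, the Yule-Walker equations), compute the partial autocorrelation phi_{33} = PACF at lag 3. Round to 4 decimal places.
\phi_{33} = -0.0360

The PACF at lag k is phi_{kk}, the last component of the solution
to the Yule-Walker system G_k phi = r_k where
  (G_k)_{ij} = rho(|i - j|), (r_k)_i = rho(i), i,j = 1..k.
Equivalently, Durbin-Levinson gives phi_{kk} iteratively:
  phi_{11} = rho(1)
  phi_{kk} = [rho(k) - sum_{j=1..k-1} phi_{k-1,j} rho(k-j)]
            / [1 - sum_{j=1..k-1} phi_{k-1,j} rho(j)],
  phi_{k,j} = phi_{k-1,j} - phi_{kk} phi_{k-1,k-j},  j = 1..k-1.
Step k = 1:
  phi_11 = rho(1) = 0.1208.
Step k = 2:
  phi_22 = [rho(2) - phi_11 rho(1)] / [1 - phi_11 rho(1)] = [-0.2777 - (0.1208)(0.1208)] / [1 - (0.1208)(0.1208)]
         = -0.29229264 / 0.98540736 = -0.296621.
  Update: phi_21 = phi_11 - phi_22 phi_11 = 0.1208 - (-0.296621)(0.1208) = 0.156632.
Step k = 3:
  phi_33 = [rho(3) - phi_21 rho(2) - phi_22 rho(1)] / [1 - phi_21 rho(1) - phi_22 rho(2)]
    numerator   = -0.1117 - (0.156632)(-0.2777) - (-0.296621)(0.1208) = -0.03237151
    denominator = 1 - (0.156632)(0.1208) - (-0.296621)(-0.2777) = 0.89870719
  phi_33 = -0.03237151 / 0.89870719 = -0.036.
Therefore phi_{33} = -0.0360.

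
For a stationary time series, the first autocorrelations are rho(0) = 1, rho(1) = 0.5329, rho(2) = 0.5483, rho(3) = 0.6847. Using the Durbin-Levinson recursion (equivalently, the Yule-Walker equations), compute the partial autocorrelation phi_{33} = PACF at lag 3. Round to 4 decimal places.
\phi_{33} = 0.4910

The PACF at lag k is phi_{kk}, the last component of the solution
to the Yule-Walker system G_k phi = r_k where
  (G_k)_{ij} = rho(|i - j|), (r_k)_i = rho(i), i,j = 1..k.
Equivalently, Durbin-Levinson gives phi_{kk} iteratively:
  phi_{11} = rho(1)
  phi_{kk} = [rho(k) - sum_{j=1..k-1} phi_{k-1,j} rho(k-j)]
            / [1 - sum_{j=1..k-1} phi_{k-1,j} rho(j)],
  phi_{k,j} = phi_{k-1,j} - phi_{kk} phi_{k-1,k-j},  j = 1..k-1.
Step k = 1:
  phi_11 = rho(1) = 0.5329.
Step k = 2:
  phi_22 = [rho(2) - phi_11 rho(1)] / [1 - phi_11 rho(1)] = [0.5483 - (0.5329)(0.5329)] / [1 - (0.5329)(0.5329)]
         = 0.26431759 / 0.71601759 = 0.36915.
  Update: phi_21 = phi_11 - phi_22 phi_11 = 0.5329 - (0.36915)(0.5329) = 0.33618.
Step k = 3:
  phi_33 = [rho(3) - phi_21 rho(2) - phi_22 rho(1)] / [1 - phi_21 rho(1) - phi_22 rho(2)]
    numerator   = 0.6847 - (0.33618)(0.5483) - (0.36915)(0.5329) = 0.30365259
    denominator = 1 - (0.33618)(0.5329) - (0.36915)(0.5483) = 0.61844486
  phi_33 = 0.30365259 / 0.61844486 = 0.491.
Therefore phi_{33} = 0.4910.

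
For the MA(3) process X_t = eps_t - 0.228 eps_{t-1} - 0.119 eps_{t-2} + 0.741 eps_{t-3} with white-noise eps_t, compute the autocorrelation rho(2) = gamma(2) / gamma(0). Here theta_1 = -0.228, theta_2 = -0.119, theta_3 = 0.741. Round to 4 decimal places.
\rho(2) = -0.1783

For an MA(q) process with theta_0 = 1, the autocovariance is
  gamma(k) = sigma^2 * sum_{i=0..q-k} theta_i * theta_{i+k},
and rho(k) = gamma(k) / gamma(0). Sigma^2 cancels.
  numerator   = (1)*(-0.119) + (-0.228)*(0.741) = -0.287948.
  denominator = (1)^2 + (-0.228)^2 + (-0.119)^2 + (0.741)^2 = 1.615226.
  rho(2) = -0.287948 / 1.615226 = -0.1783.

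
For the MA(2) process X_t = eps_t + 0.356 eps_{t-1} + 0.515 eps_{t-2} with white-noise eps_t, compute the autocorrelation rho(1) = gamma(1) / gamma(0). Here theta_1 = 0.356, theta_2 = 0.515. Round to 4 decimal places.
\rho(1) = 0.3875

For an MA(q) process with theta_0 = 1, the autocovariance is
  gamma(k) = sigma^2 * sum_{i=0..q-k} theta_i * theta_{i+k},
and rho(k) = gamma(k) / gamma(0). Sigma^2 cancels.
  numerator   = (1)*(0.356) + (0.356)*(0.515) = 0.53934.
  denominator = (1)^2 + (0.356)^2 + (0.515)^2 = 1.391961.
  rho(1) = 0.53934 / 1.391961 = 0.3875.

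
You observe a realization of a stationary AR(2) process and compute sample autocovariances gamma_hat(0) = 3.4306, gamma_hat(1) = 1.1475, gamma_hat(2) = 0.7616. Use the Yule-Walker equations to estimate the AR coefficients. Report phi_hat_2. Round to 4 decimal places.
\hat\phi_{2} = 0.1240

The Yule-Walker equations for an AR(p) process read, in matrix form,
  Gamma_p phi = r_p,   with   (Gamma_p)_{ij} = gamma(|i - j|),
                       (r_p)_i = gamma(i),   i,j = 1..p.
Substitute the sample gammas (Toeplitz matrix and right-hand side of size 2):
  Gamma_p = [[3.4306, 1.1475], [1.1475, 3.4306]]
  r_p     = [1.1475, 0.7616]
Written out:
  3.4306 phi_1 + 1.1475 phi_2 = 1.1475
  1.1475 phi_1 + 3.4306 phi_2 = 0.7616
Solve by Cramer's rule:
  det = gamma(0)^2 - gamma(1)^2 = (3.4306)^2 - (1.1475)^2 = 11.76901636 - 1.31675625 = 10.45226011
  phi_hat_1 = [gamma(1) gamma(0) - gamma(1) gamma(2)] / det = [(1.1475)(3.4306) - (1.1475)(0.7616)] / 10.45226011 = 3.0626775 / 10.45226011 = 0.293
  phi_hat_2 = [gamma(0) gamma(2) - gamma(1)^2] / det = [(3.4306)(0.7616) - (1.1475)^2] / 10.45226011 = 1.29598871 / 10.45226011 = 0.124
So phi_hat = [0.2930, 0.1240].
Therefore phi_hat_2 = 0.1240.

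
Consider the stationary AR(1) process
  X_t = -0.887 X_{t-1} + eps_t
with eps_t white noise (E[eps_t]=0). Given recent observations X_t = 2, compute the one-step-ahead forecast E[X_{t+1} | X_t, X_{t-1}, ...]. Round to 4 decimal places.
E[X_{t+1} \mid \mathcal F_t] = -1.7740

For an AR(p) model X_t = c + sum_i phi_i X_{t-i} + eps_t, the
one-step-ahead conditional mean is
  E[X_{t+1} | X_t, ...] = c + sum_i phi_i X_{t+1-i}.
Substitute known values:
  E[X_{t+1} | ...] = (-0.887) * (2)
                   = -1.7740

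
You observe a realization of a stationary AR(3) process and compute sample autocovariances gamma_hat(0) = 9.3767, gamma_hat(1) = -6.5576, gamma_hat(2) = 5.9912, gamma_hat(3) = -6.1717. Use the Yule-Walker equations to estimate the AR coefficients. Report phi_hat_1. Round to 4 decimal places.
\hat\phi_{1} = -0.4080

The Yule-Walker equations for an AR(p) process read, in matrix form,
  Gamma_p phi = r_p,   with   (Gamma_p)_{ij} = gamma(|i - j|),
                       (r_p)_i = gamma(i),   i,j = 1..p.
Substitute the sample gammas (Toeplitz matrix and right-hand side of size 3):
  Gamma_p = [[9.3767, -6.5576, 5.9912], [-6.5576, 9.3767, -6.5576], [5.9912, -6.5576, 9.3767]]
  r_p     = [-6.5576, 5.9912, -6.1717]
Written out (R1..R3):
  (R1) 9.3767 phi_1 - 6.5576 phi_2 + 5.9912 phi_3 = -6.5576
  (R2) -6.5576 phi_1 + 9.3767 phi_2 - 6.5576 phi_3 = 5.9912
  (R3) 5.9912 phi_1 - 6.5576 phi_2 + 9.3767 phi_3 = -6.1717
Gaussian elimination:
  R2 <- R2 - (-6.5576/9.3767) R1 = R2 - (-0.699351) R1:  4.790639 phi_2 - 2.367651 phi_3 = 1.405139
  R3 <- R3 - (5.9912/9.3767) R1 = R3 - (0.638945) R1:  -2.367651 phi_2 + 5.54865 phi_3 = -1.981751
  R3 <- R3 - (-2.367651/4.790639) R2 = R3 - (-0.494224) R2:  4.378499 phi_3 = -1.287297
Back-substitution:
  phi_hat_3 = -1.287297 / 4.378499 = -0.294004
  phi_hat_2 = (1.405139 - (-2.367651)(-0.294004)) / 4.790639 = 0.148005
  phi_hat_1 = (-6.5576 - (-6.5576)(0.148005) - (5.9912)(-0.294004)) / 9.3767 = -0.40799
So phi_hat = [-0.4080, 0.1480, -0.2940].
Therefore phi_hat_1 = -0.4080.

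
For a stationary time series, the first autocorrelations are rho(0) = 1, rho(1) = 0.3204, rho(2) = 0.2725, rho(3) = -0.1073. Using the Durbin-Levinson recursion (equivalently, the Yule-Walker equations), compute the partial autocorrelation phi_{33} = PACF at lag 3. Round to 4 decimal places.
\phi_{33} = -0.2759

The PACF at lag k is phi_{kk}, the last component of the solution
to the Yule-Walker system G_k phi = r_k where
  (G_k)_{ij} = rho(|i - j|), (r_k)_i = rho(i), i,j = 1..k.
Equivalently, Durbin-Levinson gives phi_{kk} iteratively:
  phi_{11} = rho(1)
  phi_{kk} = [rho(k) - sum_{j=1..k-1} phi_{k-1,j} rho(k-j)]
            / [1 - sum_{j=1..k-1} phi_{k-1,j} rho(j)],
  phi_{k,j} = phi_{k-1,j} - phi_{kk} phi_{k-1,k-j},  j = 1..k-1.
Step k = 1:
  phi_11 = rho(1) = 0.3204.
Step k = 2:
  phi_22 = [rho(2) - phi_11 rho(1)] / [1 - phi_11 rho(1)] = [0.2725 - (0.3204)(0.3204)] / [1 - (0.3204)(0.3204)]
         = 0.16984384 / 0.89734384 = 0.189274.
  Update: phi_21 = phi_11 - phi_22 phi_11 = 0.3204 - (0.189274)(0.3204) = 0.259757.
Step k = 3:
  phi_33 = [rho(3) - phi_21 rho(2) - phi_22 rho(1)] / [1 - phi_21 rho(1) - phi_22 rho(2)]
    numerator   = -0.1073 - (0.259757)(0.2725) - (0.189274)(0.3204) = -0.23872706
    denominator = 1 - (0.259757)(0.3204) - (0.189274)(0.2725) = 0.86519682
  phi_33 = -0.23872706 / 0.86519682 = -0.2759.
Therefore phi_{33} = -0.2759.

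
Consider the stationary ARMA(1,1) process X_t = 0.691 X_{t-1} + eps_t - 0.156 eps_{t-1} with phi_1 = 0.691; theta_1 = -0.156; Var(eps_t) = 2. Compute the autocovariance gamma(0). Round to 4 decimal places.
\gamma(0) = 3.0956

Multiply the model equation by X_{t-k} and take expectations. With theta_0 = psi_0 = 1 and psi_j the MA(infinity) weights, this gives
  gamma(k) - sum_i phi_i gamma(k-i) = c_k,
  c_k = sigma^2 * sum_{j=k..q} theta_j psi_{j-k}   (c_k = 0 for k > q),
using gamma(-m) = gamma(m).
psi-weights needed (psi_j = theta_j + sum_i phi_i psi_{j-i}):
  psi_1 = theta_1 + phi_1 = -0.156 + (0.691) = 0.535
Right-hand sides:
  c_0 = sigma^2 (1 + theta_1 psi_1) = 2 * (1 + (-0.156)(0.535)) = 2 * 0.91654 = 1.83308
  c_1 = sigma^2 theta_1 = 2 * (-0.156) = -0.312
  c_2 = 0
Equations for k = 0 and k = 1 (AR order 1):
  gamma(0) = phi_1 gamma(1) + c_0
  gamma(1) = phi_1 gamma(0) + c_1
Substituting the second into the first: gamma(0) (1 - phi_1^2) = c_0 + phi_1 c_1, so
  gamma(0) = (c_0 + phi_1 c_1) / (1 - phi_1^2) = (1.83308 + (0.691)(-0.312)) / (1 - (0.691)^2) = 1.617488 / 0.522519 = 3.095558.
Therefore gamma(0) = 3.0956 (to 4 decimal places).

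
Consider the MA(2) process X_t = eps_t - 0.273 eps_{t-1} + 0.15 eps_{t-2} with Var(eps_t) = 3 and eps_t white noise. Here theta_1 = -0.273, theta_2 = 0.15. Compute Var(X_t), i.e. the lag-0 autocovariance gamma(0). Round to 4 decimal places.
\gamma(0) = 3.2911

For an MA(q) process X_t = eps_t + sum_i theta_i eps_{t-i} with
Var(eps_t) = sigma^2, the variance is
  gamma(0) = sigma^2 * (1 + sum_i theta_i^2).
  sum_i theta_i^2 = (-0.273)^2 + (0.15)^2 = 0.074529 + 0.0225 = 0.097029.
  gamma(0) = 3 * (1 + 0.097029) = 3 * 1.097029 = 3.291087, which rounds to 3.2911.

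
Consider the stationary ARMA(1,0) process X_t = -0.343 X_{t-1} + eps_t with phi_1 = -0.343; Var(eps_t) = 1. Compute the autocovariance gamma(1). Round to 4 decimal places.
\gamma(1) = -0.3887

Multiply the model equation by X_{t-k} and take expectations. With theta_0 = psi_0 = 1 and psi_j the MA(infinity) weights, this gives
  gamma(k) - sum_i phi_i gamma(k-i) = c_k,
  c_k = sigma^2 * sum_{j=k..q} theta_j psi_{j-k}   (c_k = 0 for k > q),
using gamma(-m) = gamma(m).
Pure AR (q = 0): c_0 = sigma^2 = 1, c_k = 0 for k >= 1.
Equations for k = 0 and k = 1 (AR order 1):
  gamma(0) = phi_1 gamma(1) + c_0
  gamma(1) = phi_1 gamma(0) + c_1
Substituting the second into the first: gamma(0) (1 - phi_1^2) = c_0 + phi_1 c_1, so
  gamma(0) = c_0 / (1 - phi_1^2) = 1 / (1 - (-0.343)^2) = 1 / 0.882351 = 1.133336.
  gamma(1) = phi_1 gamma(0) = (-0.343)(1.133336) = -0.388734.
Therefore gamma(1) = -0.3887 (to 4 decimal places).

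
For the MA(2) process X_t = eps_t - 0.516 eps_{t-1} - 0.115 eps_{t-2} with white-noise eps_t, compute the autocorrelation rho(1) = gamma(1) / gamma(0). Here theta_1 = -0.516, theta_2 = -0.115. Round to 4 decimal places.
\rho(1) = -0.3569

For an MA(q) process with theta_0 = 1, the autocovariance is
  gamma(k) = sigma^2 * sum_{i=0..q-k} theta_i * theta_{i+k},
and rho(k) = gamma(k) / gamma(0). Sigma^2 cancels.
  numerator   = (1)*(-0.516) + (-0.516)*(-0.115) = -0.45666.
  denominator = (1)^2 + (-0.516)^2 + (-0.115)^2 = 1.279481.
  rho(1) = -0.45666 / 1.279481 = -0.3569.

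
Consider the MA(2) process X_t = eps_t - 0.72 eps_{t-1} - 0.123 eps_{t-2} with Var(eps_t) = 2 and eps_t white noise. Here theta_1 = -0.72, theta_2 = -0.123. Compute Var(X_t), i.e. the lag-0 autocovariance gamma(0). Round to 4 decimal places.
\gamma(0) = 3.0671

For an MA(q) process X_t = eps_t + sum_i theta_i eps_{t-i} with
Var(eps_t) = sigma^2, the variance is
  gamma(0) = sigma^2 * (1 + sum_i theta_i^2).
  sum_i theta_i^2 = (-0.72)^2 + (-0.123)^2 = 0.5184 + 0.015129 = 0.533529.
  gamma(0) = 2 * (1 + 0.533529) = 2 * 1.533529 = 3.067058, which rounds to 3.0671.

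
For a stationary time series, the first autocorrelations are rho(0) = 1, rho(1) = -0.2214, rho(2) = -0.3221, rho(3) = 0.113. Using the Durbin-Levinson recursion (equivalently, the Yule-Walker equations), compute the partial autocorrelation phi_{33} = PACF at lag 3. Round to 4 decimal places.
\phi_{33} = -0.0900

The PACF at lag k is phi_{kk}, the last component of the solution
to the Yule-Walker system G_k phi = r_k where
  (G_k)_{ij} = rho(|i - j|), (r_k)_i = rho(i), i,j = 1..k.
Equivalently, Durbin-Levinson gives phi_{kk} iteratively:
  phi_{11} = rho(1)
  phi_{kk} = [rho(k) - sum_{j=1..k-1} phi_{k-1,j} rho(k-j)]
            / [1 - sum_{j=1..k-1} phi_{k-1,j} rho(j)],
  phi_{k,j} = phi_{k-1,j} - phi_{kk} phi_{k-1,k-j},  j = 1..k-1.
Step k = 1:
  phi_11 = rho(1) = -0.2214.
Step k = 2:
  phi_22 = [rho(2) - phi_11 rho(1)] / [1 - phi_11 rho(1)] = [-0.3221 - (-0.2214)(-0.2214)] / [1 - (-0.2214)(-0.2214)]
         = -0.37111796 / 0.95098204 = -0.390247.
  Update: phi_21 = phi_11 - phi_22 phi_11 = -0.2214 - (-0.390247)(-0.2214) = -0.307801.
Step k = 3:
  phi_33 = [rho(3) - phi_21 rho(2) - phi_22 rho(1)] / [1 - phi_21 rho(1) - phi_22 rho(2)]
    numerator   = 0.113 - (-0.307801)(-0.3221) - (-0.390247)(-0.2214) = -0.07254331
    denominator = 1 - (-0.307801)(-0.2214) - (-0.390247)(-0.3221) = 0.80615434
  phi_33 = -0.07254331 / 0.80615434 = -0.09.
Therefore phi_{33} = -0.0900.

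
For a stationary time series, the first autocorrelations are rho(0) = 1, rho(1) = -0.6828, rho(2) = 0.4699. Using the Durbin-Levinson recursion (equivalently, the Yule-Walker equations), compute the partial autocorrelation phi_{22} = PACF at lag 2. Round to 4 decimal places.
\phi_{22} = 0.0069

The PACF at lag k is phi_{kk}, the last component of the solution
to the Yule-Walker system G_k phi = r_k where
  (G_k)_{ij} = rho(|i - j|), (r_k)_i = rho(i), i,j = 1..k.
Equivalently, Durbin-Levinson gives phi_{kk} iteratively:
  phi_{11} = rho(1)
  phi_{kk} = [rho(k) - sum_{j=1..k-1} phi_{k-1,j} rho(k-j)]
            / [1 - sum_{j=1..k-1} phi_{k-1,j} rho(j)],
  phi_{k,j} = phi_{k-1,j} - phi_{kk} phi_{k-1,k-j},  j = 1..k-1.
Step k = 1:
  phi_11 = rho(1) = -0.6828.
Step k = 2:
  phi_22 = [rho(2) - phi_11 rho(1)] / [1 - phi_11 rho(1)] = [0.4699 - (-0.6828)(-0.6828)] / [1 - (-0.6828)(-0.6828)]
         = 0.00368416 / 0.53378416 = 0.0069.
Therefore phi_{22} = 0.0069.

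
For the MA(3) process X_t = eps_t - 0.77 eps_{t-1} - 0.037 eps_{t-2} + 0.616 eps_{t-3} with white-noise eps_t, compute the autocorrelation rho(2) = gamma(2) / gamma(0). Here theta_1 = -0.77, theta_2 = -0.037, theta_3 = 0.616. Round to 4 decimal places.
\rho(2) = -0.2591

For an MA(q) process with theta_0 = 1, the autocovariance is
  gamma(k) = sigma^2 * sum_{i=0..q-k} theta_i * theta_{i+k},
and rho(k) = gamma(k) / gamma(0). Sigma^2 cancels.
  numerator   = (1)*(-0.037) + (-0.77)*(0.616) = -0.51132.
  denominator = (1)^2 + (-0.77)^2 + (-0.037)^2 + (0.616)^2 = 1.973725.
  rho(2) = -0.51132 / 1.973725 = -0.2591.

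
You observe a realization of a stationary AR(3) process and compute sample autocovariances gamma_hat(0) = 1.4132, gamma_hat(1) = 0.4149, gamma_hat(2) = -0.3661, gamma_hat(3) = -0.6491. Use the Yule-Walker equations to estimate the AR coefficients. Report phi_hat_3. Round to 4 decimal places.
\hat\phi_{3} = -0.3110

The Yule-Walker equations for an AR(p) process read, in matrix form,
  Gamma_p phi = r_p,   with   (Gamma_p)_{ij} = gamma(|i - j|),
                       (r_p)_i = gamma(i),   i,j = 1..p.
Substitute the sample gammas (Toeplitz matrix and right-hand side of size 3):
  Gamma_p = [[1.4132, 0.4149, -0.3661], [0.4149, 1.4132, 0.4149], [-0.3661, 0.4149, 1.4132]]
  r_p     = [0.4149, -0.3661, -0.6491]
Written out (R1..R3):
  (R1) 1.4132 phi_1 + 0.4149 phi_2 - 0.3661 phi_3 = 0.4149
  (R2) 0.4149 phi_1 + 1.4132 phi_2 + 0.4149 phi_3 = -0.3661
  (R3) -0.3661 phi_1 + 0.4149 phi_2 + 1.4132 phi_3 = -0.6491
Gaussian elimination:
  R2 <- R2 - (0.4149/1.4132) R1 = R2 - (0.293589) R1:  1.29139 phi_2 + 0.522383 phi_3 = -0.48791
  R3 <- R3 - (-0.3661/1.4132) R1 = R3 - (-0.259057) R1:  0.522383 phi_2 + 1.318359 phi_3 = -0.541617
  R3 <- R3 - (0.522383/1.29139) R2 = R3 - (0.404512) R2:  1.107049 phi_3 = -0.344251
Back-substitution:
  phi_hat_3 = -0.344251 / 1.107049 = -0.310963
  phi_hat_2 = (-0.48791 - (0.522383)(-0.310963)) / 1.29139 = -0.252029
  phi_hat_1 = (0.4149 - (0.4149)(-0.252029) - (-0.3661)(-0.310963)) / 1.4132 = 0.287025
So phi_hat = [0.2870, -0.2520, -0.3110].
Therefore phi_hat_3 = -0.3110.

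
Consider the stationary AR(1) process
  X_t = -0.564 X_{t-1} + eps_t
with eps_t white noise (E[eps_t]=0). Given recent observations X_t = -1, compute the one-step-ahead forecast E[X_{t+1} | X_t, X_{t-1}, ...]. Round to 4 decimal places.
E[X_{t+1} \mid \mathcal F_t] = 0.5640

For an AR(p) model X_t = c + sum_i phi_i X_{t-i} + eps_t, the
one-step-ahead conditional mean is
  E[X_{t+1} | X_t, ...] = c + sum_i phi_i X_{t+1-i}.
Substitute known values:
  E[X_{t+1} | ...] = (-0.564) * (-1)
                   = 0.5640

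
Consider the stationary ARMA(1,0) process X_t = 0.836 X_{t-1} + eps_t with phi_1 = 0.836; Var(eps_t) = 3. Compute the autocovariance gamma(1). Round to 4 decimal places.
\gamma(1) = 8.3293

Multiply the model equation by X_{t-k} and take expectations. With theta_0 = psi_0 = 1 and psi_j the MA(infinity) weights, this gives
  gamma(k) - sum_i phi_i gamma(k-i) = c_k,
  c_k = sigma^2 * sum_{j=k..q} theta_j psi_{j-k}   (c_k = 0 for k > q),
using gamma(-m) = gamma(m).
Pure AR (q = 0): c_0 = sigma^2 = 3, c_k = 0 for k >= 1.
Equations for k = 0 and k = 1 (AR order 1):
  gamma(0) = phi_1 gamma(1) + c_0
  gamma(1) = phi_1 gamma(0) + c_1
Substituting the second into the first: gamma(0) (1 - phi_1^2) = c_0 + phi_1 c_1, so
  gamma(0) = c_0 / (1 - phi_1^2) = 3 / (1 - (0.836)^2) = 3 / 0.301104 = 9.963335.
  gamma(1) = phi_1 gamma(0) = (0.836)(9.963335) = 8.329348.
Therefore gamma(1) = 8.3293 (to 4 decimal places).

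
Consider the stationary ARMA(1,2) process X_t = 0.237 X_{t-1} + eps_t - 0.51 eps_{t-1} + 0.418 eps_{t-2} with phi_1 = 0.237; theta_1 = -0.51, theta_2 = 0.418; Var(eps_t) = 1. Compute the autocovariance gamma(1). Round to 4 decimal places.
\gamma(1) = -0.3381

Multiply the model equation by X_{t-k} and take expectations. With theta_0 = psi_0 = 1 and psi_j the MA(infinity) weights, this gives
  gamma(k) - sum_i phi_i gamma(k-i) = c_k,
  c_k = sigma^2 * sum_{j=k..q} theta_j psi_{j-k}   (c_k = 0 for k > q),
using gamma(-m) = gamma(m).
psi-weights needed (psi_j = theta_j + sum_i phi_i psi_{j-i}):
  psi_1 = theta_1 + phi_1 = -0.51 + (0.237) = -0.273
  psi_2 = theta_2 + phi_1 psi_1 = 0.418 + (0.237)(-0.273) = 0.353299
Right-hand sides:
  c_0 = sigma^2 (1 + theta_1 psi_1 + theta_2 psi_2) = 1 * (1 + (-0.51)(-0.273) + (0.418)(0.353299)) = 1 * 1.286909 = 1.286909
  c_1 = sigma^2 (theta_1 + theta_2 psi_1) = 1 * (-0.51 + (0.418)(-0.273)) = -0.624114
  c_2 = sigma^2 theta_2 = 1 * (0.418) = 0.418
Equations for k = 0 and k = 1 (AR order 1):
  gamma(0) = phi_1 gamma(1) + c_0
  gamma(1) = phi_1 gamma(0) + c_1
Substituting the second into the first: gamma(0) (1 - phi_1^2) = c_0 + phi_1 c_1, so
  gamma(0) = (c_0 + phi_1 c_1) / (1 - phi_1^2) = (1.286909 + (0.237)(-0.624114)) / (1 - (0.237)^2) = 1.138994 / 0.943831 = 1.206777.
  gamma(1) = phi_1 gamma(0) + c_1 = (0.237)(1.206777) + (-0.624114) = -0.338108.
Therefore gamma(1) = -0.3381 (to 4 decimal places).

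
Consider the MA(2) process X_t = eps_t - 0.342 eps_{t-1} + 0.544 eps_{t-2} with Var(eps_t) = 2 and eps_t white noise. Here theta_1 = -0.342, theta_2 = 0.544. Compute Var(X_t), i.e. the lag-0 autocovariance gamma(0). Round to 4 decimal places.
\gamma(0) = 2.8258

For an MA(q) process X_t = eps_t + sum_i theta_i eps_{t-i} with
Var(eps_t) = sigma^2, the variance is
  gamma(0) = sigma^2 * (1 + sum_i theta_i^2).
  sum_i theta_i^2 = (-0.342)^2 + (0.544)^2 = 0.116964 + 0.295936 = 0.4129.
  gamma(0) = 2 * (1 + 0.4129) = 2 * 1.4129 = 2.8258.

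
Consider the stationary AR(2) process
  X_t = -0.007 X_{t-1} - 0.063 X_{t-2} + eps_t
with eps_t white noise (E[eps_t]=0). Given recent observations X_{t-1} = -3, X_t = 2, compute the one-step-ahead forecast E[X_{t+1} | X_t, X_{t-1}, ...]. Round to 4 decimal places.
E[X_{t+1} \mid \mathcal F_t] = 0.1750

For an AR(p) model X_t = c + sum_i phi_i X_{t-i} + eps_t, the
one-step-ahead conditional mean is
  E[X_{t+1} | X_t, ...] = c + sum_i phi_i X_{t+1-i}.
Substitute known values:
  E[X_{t+1} | ...] = (-0.007) * (2) + (-0.063) * (-3)
                   = 0.1750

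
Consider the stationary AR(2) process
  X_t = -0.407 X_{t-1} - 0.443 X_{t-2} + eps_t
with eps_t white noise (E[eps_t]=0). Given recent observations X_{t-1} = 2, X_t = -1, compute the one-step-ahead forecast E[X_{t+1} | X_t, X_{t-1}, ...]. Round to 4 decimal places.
E[X_{t+1} \mid \mathcal F_t] = -0.4790

For an AR(p) model X_t = c + sum_i phi_i X_{t-i} + eps_t, the
one-step-ahead conditional mean is
  E[X_{t+1} | X_t, ...] = c + sum_i phi_i X_{t+1-i}.
Substitute known values:
  E[X_{t+1} | ...] = (-0.407) * (-1) + (-0.443) * (2)
                   = -0.4790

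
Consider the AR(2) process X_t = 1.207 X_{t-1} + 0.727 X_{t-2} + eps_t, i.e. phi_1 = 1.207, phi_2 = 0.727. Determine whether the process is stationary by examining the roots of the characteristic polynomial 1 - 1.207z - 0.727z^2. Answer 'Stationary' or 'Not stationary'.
\text{Not stationary}

The AR(p) characteristic polynomial is P(z) = 1 - 1.207z - 0.727z^2.
Stationarity requires all roots to lie outside the unit circle, i.e. |z| > 1 for every root.
Set 1 + (-1.207) z + (-0.727) z^2 = 0, i.e. a z^2 + b z + c = 0 with a = -0.727, b = -1.207, c = 1.
Discriminant D = b^2 - 4ac = (-1.207)^2 - 4*(-0.727)*1 = 1.456849 - (-2.908) = 4.364849.
D >= 0, so the roots are real: z = (-b +/- sqrt(D)) / (2a) = (1.207 +/- 2.089222) / (-1.454).
  z_1 = (1.207 + 2.089222) / (-1.454) = -2.267,   |z_1| = 2.267.
  z_2 = (1.207 - 2.089222) / (-1.454) = 0.6068,   |z_2| = 0.6068.
Moduli of all roots: 2.2670, 0.6068.
All moduli strictly greater than 1? No.
Verdict: Not stationary.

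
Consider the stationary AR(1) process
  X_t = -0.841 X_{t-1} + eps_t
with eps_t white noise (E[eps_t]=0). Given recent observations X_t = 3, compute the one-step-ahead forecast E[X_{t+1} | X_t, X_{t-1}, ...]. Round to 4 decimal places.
E[X_{t+1} \mid \mathcal F_t] = -2.5230

For an AR(p) model X_t = c + sum_i phi_i X_{t-i} + eps_t, the
one-step-ahead conditional mean is
  E[X_{t+1} | X_t, ...] = c + sum_i phi_i X_{t+1-i}.
Substitute known values:
  E[X_{t+1} | ...] = (-0.841) * (3)
                   = -2.5230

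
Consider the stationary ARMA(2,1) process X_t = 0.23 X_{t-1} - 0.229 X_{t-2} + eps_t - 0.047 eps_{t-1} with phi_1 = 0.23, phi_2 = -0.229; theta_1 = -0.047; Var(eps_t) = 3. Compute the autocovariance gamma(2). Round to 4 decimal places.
\gamma(2) = -0.6271

Multiply the model equation by X_{t-k} and take expectations. With theta_0 = psi_0 = 1 and psi_j the MA(infinity) weights, this gives
  gamma(k) - sum_i phi_i gamma(k-i) = c_k,
  c_k = sigma^2 * sum_{j=k..q} theta_j psi_{j-k}   (c_k = 0 for k > q),
using gamma(-m) = gamma(m).
psi-weights needed (psi_j = theta_j + sum_i phi_i psi_{j-i}):
  psi_1 = theta_1 + phi_1 = -0.047 + (0.23) = 0.183
Right-hand sides:
  c_0 = sigma^2 (1 + theta_1 psi_1) = 3 * (1 + (-0.047)(0.183)) = 3 * 0.991399 = 2.974197
  c_1 = sigma^2 theta_1 = 3 * (-0.047) = -0.141
  c_2 = 0
Equations for k = 0, 1, 2 (AR order 2, c_2 = 0):
  (E0) gamma(0) = phi_1 gamma(1) + phi_2 gamma(2) + c_0
  (E1) gamma(1) = phi_1 gamma(0) + phi_2 gamma(1) + c_1
  (E2) gamma(2) = phi_1 gamma(1) + phi_2 gamma(0)
From (E1): gamma(1) = A gamma(0) + B with
  A = phi_1 / (1 - phi_2) = 0.23 / 1.229 = 0.187144,   B = c_1 / (1 - phi_2) = -0.141 / 1.229 = -0.114727.
Insert (E2) into (E0): gamma(0) (1 - phi_2^2) = phi_1 (1 + phi_2) gamma(1) + c_0.
  phi_1 (1 + phi_2) = (0.23)(0.771) = 0.17733,   1 - phi_2^2 = 0.947559.
Replace gamma(1) by A gamma(0) + B and collect gamma(0):
  gamma(0) [0.947559 - (0.17733)(0.187144)] = (0.17733)(-0.114727) + 2.974197
  gamma(0) * 0.914373 = 2.953852
  gamma(0) = 2.953852 / 0.914373 = 3.230469.
  gamma(1) = A gamma(0) + B = (0.187144)(3.230469) + (-0.114727) = 0.489835.
  gamma(2) = phi_1 gamma(1) + phi_2 gamma(0) = (0.23)(0.489835) + (-0.229)(3.230469) = -0.627115.
Therefore gamma(2) = -0.6271 (to 4 decimal places).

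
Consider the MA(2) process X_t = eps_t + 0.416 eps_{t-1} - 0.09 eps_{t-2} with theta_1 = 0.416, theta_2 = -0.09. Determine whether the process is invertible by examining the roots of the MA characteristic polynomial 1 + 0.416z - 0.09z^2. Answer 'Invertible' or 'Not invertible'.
\text{Invertible}

The MA(q) characteristic polynomial is P(z) = 1 + 0.416z - 0.09z^2.
Invertibility requires all roots to lie outside the unit circle, i.e. |z| > 1 for every root.
Set 1 + (0.416) z + (-0.09) z^2 = 0, i.e. a z^2 + b z + c = 0 with a = -0.09, b = 0.416, c = 1.
Discriminant D = b^2 - 4ac = (0.416)^2 - 4*(-0.09)*1 = 0.173056 - (-0.36) = 0.533056.
D >= 0, so the roots are real: z = (-b +/- sqrt(D)) / (2a) = (-0.416 +/- 0.730107) / (-0.18).
  z_1 = (-0.416 + 0.730107) / (-0.18) = -1.745,   |z_1| = 1.745.
  z_2 = (-0.416 - 0.730107) / (-0.18) = 6.3673,   |z_2| = 6.3673.
Moduli of all roots: 1.7450, 6.3673.
All moduli strictly greater than 1? Yes.
Verdict: Invertible.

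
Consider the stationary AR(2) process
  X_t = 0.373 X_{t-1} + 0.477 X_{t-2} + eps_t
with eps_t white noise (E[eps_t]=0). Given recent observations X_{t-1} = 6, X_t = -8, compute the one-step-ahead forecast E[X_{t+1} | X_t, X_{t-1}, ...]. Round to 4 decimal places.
E[X_{t+1} \mid \mathcal F_t] = -0.1220

For an AR(p) model X_t = c + sum_i phi_i X_{t-i} + eps_t, the
one-step-ahead conditional mean is
  E[X_{t+1} | X_t, ...] = c + sum_i phi_i X_{t+1-i}.
Substitute known values:
  E[X_{t+1} | ...] = (0.373) * (-8) + (0.477) * (6)
                   = -0.1220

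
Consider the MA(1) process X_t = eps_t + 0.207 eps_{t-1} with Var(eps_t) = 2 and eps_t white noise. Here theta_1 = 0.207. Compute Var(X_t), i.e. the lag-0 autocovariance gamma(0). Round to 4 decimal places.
\gamma(0) = 2.0857

For an MA(q) process X_t = eps_t + sum_i theta_i eps_{t-i} with
Var(eps_t) = sigma^2, the variance is
  gamma(0) = sigma^2 * (1 + sum_i theta_i^2).
  sum_i theta_i^2 = (0.207)^2 = 0.042849.
  gamma(0) = 2 * (1 + 0.042849) = 2 * 1.042849 = 2.085698, which rounds to 2.0857.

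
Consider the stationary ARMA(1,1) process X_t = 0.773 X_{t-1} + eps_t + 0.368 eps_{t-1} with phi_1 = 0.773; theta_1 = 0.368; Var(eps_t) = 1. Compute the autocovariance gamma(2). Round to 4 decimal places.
\gamma(2) = 2.8148

Multiply the model equation by X_{t-k} and take expectations. With theta_0 = psi_0 = 1 and psi_j the MA(infinity) weights, this gives
  gamma(k) - sum_i phi_i gamma(k-i) = c_k,
  c_k = sigma^2 * sum_{j=k..q} theta_j psi_{j-k}   (c_k = 0 for k > q),
using gamma(-m) = gamma(m).
psi-weights needed (psi_j = theta_j + sum_i phi_i psi_{j-i}):
  psi_1 = theta_1 + phi_1 = 0.368 + (0.773) = 1.141
Right-hand sides:
  c_0 = sigma^2 (1 + theta_1 psi_1) = 1 * (1 + (0.368)(1.141)) = 1 * 1.419888 = 1.419888
  c_1 = sigma^2 theta_1 = 1 * (0.368) = 0.368
  c_2 = 0
Equations for k = 0 and k = 1 (AR order 1):
  gamma(0) = phi_1 gamma(1) + c_0
  gamma(1) = phi_1 gamma(0) + c_1
Substituting the second into the first: gamma(0) (1 - phi_1^2) = c_0 + phi_1 c_1, so
  gamma(0) = (c_0 + phi_1 c_1) / (1 - phi_1^2) = (1.419888 + (0.773)(0.368)) / (1 - (0.773)^2) = 1.704352 / 0.402471 = 4.23472.
  gamma(1) = phi_1 gamma(0) + c_1 = (0.773)(4.23472) + (0.368) = 3.641439.
For k = 2 (> q): gamma(2) = phi_1 gamma(1) = (0.773)(3.641439) = 2.814832.
Therefore gamma(2) = 2.8148 (to 4 decimal places).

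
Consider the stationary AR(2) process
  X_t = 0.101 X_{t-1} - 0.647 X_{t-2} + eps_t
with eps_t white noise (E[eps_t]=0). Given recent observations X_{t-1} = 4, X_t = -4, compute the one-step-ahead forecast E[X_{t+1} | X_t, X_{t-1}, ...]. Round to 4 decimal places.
E[X_{t+1} \mid \mathcal F_t] = -2.9920

For an AR(p) model X_t = c + sum_i phi_i X_{t-i} + eps_t, the
one-step-ahead conditional mean is
  E[X_{t+1} | X_t, ...] = c + sum_i phi_i X_{t+1-i}.
Substitute known values:
  E[X_{t+1} | ...] = (0.101) * (-4) + (-0.647) * (4)
                   = -2.9920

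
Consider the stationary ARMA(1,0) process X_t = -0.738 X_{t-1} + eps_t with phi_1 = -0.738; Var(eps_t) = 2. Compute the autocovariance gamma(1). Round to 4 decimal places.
\gamma(1) = -3.2414

Multiply the model equation by X_{t-k} and take expectations. With theta_0 = psi_0 = 1 and psi_j the MA(infinity) weights, this gives
  gamma(k) - sum_i phi_i gamma(k-i) = c_k,
  c_k = sigma^2 * sum_{j=k..q} theta_j psi_{j-k}   (c_k = 0 for k > q),
using gamma(-m) = gamma(m).
Pure AR (q = 0): c_0 = sigma^2 = 2, c_k = 0 for k >= 1.
Equations for k = 0 and k = 1 (AR order 1):
  gamma(0) = phi_1 gamma(1) + c_0
  gamma(1) = phi_1 gamma(0) + c_1
Substituting the second into the first: gamma(0) (1 - phi_1^2) = c_0 + phi_1 c_1, so
  gamma(0) = c_0 / (1 - phi_1^2) = 2 / (1 - (-0.738)^2) = 2 / 0.455356 = 4.392168.
  gamma(1) = phi_1 gamma(0) = (-0.738)(4.392168) = -3.24142.
Therefore gamma(1) = -3.2414 (to 4 decimal places).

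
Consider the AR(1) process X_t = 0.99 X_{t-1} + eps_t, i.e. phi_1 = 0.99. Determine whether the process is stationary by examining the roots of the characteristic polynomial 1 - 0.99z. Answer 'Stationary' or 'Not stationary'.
\text{Stationary}

The AR(p) characteristic polynomial is P(z) = 1 - 0.99z.
Stationarity requires all roots to lie outside the unit circle, i.e. |z| > 1 for every root.
This is linear in z: 1 + (-0.99) z = 0  =>  z = -1/(-0.99) = 1.010101,  |z| = 1.010101.
Moduli of all roots: 1.0101.
All moduli strictly greater than 1? Yes.
Verdict: Stationary.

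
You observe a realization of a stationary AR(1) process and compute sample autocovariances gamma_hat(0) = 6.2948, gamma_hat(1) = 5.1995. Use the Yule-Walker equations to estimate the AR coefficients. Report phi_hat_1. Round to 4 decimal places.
\hat\phi_{1} = 0.8260

The Yule-Walker equations for an AR(p) process read, in matrix form,
  Gamma_p phi = r_p,   with   (Gamma_p)_{ij} = gamma(|i - j|),
                       (r_p)_i = gamma(i),   i,j = 1..p.
Substitute the sample gammas (Toeplitz matrix and right-hand side of size 1):
  Gamma_p = [[6.2948]]
  r_p     = [5.1995]
With p = 1 this is the single equation gamma(0) phi_1 = gamma(1):
  phi_hat_1 = gamma(1) / gamma(0) = 5.1995 / 6.2948 = 0.8260.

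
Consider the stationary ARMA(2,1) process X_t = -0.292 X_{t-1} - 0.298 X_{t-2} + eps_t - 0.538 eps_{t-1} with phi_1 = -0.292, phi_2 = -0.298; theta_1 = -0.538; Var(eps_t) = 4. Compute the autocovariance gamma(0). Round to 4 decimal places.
\gamma(0) = 7.0814

Multiply the model equation by X_{t-k} and take expectations. With theta_0 = psi_0 = 1 and psi_j the MA(infinity) weights, this gives
  gamma(k) - sum_i phi_i gamma(k-i) = c_k,
  c_k = sigma^2 * sum_{j=k..q} theta_j psi_{j-k}   (c_k = 0 for k > q),
using gamma(-m) = gamma(m).
psi-weights needed (psi_j = theta_j + sum_i phi_i psi_{j-i}):
  psi_1 = theta_1 + phi_1 = -0.538 + (-0.292) = -0.83
Right-hand sides:
  c_0 = sigma^2 (1 + theta_1 psi_1) = 4 * (1 + (-0.538)(-0.83)) = 4 * 1.44654 = 5.78616
  c_1 = sigma^2 theta_1 = 4 * (-0.538) = -2.152
  c_2 = 0
Equations for k = 0, 1, 2 (AR order 2, c_2 = 0):
  (E0) gamma(0) = phi_1 gamma(1) + phi_2 gamma(2) + c_0
  (E1) gamma(1) = phi_1 gamma(0) + phi_2 gamma(1) + c_1
  (E2) gamma(2) = phi_1 gamma(1) + phi_2 gamma(0)
From (E1): gamma(1) = A gamma(0) + B with
  A = phi_1 / (1 - phi_2) = -0.292 / 1.298 = -0.224961,   B = c_1 / (1 - phi_2) = -2.152 / 1.298 = -1.657935.
Insert (E2) into (E0): gamma(0) (1 - phi_2^2) = phi_1 (1 + phi_2) gamma(1) + c_0.
  phi_1 (1 + phi_2) = (-0.292)(0.702) = -0.204984,   1 - phi_2^2 = 0.911196.
Replace gamma(1) by A gamma(0) + B and collect gamma(0):
  gamma(0) [0.911196 - (-0.204984)(-0.224961)] = (-0.204984)(-1.657935) + 5.78616
  gamma(0) * 0.865082 = 6.12601
  gamma(0) = 6.12601 / 0.865082 = 7.081417.
Therefore gamma(0) = 7.0814 (to 4 decimal places).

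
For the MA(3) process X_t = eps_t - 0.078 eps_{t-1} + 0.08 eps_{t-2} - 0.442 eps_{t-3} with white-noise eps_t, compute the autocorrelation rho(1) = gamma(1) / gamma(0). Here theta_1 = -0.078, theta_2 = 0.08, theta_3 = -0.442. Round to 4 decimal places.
\rho(1) = -0.0990

For an MA(q) process with theta_0 = 1, the autocovariance is
  gamma(k) = sigma^2 * sum_{i=0..q-k} theta_i * theta_{i+k},
and rho(k) = gamma(k) / gamma(0). Sigma^2 cancels.
  numerator   = (1)*(-0.078) + (-0.078)*(0.08) + (0.08)*(-0.442) = -0.1196.
  denominator = (1)^2 + (-0.078)^2 + (0.08)^2 + (-0.442)^2 = 1.207848.
  rho(1) = -0.1196 / 1.207848 = -0.0990.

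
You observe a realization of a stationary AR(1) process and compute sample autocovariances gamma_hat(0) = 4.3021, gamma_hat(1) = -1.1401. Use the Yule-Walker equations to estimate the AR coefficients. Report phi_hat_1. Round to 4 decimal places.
\hat\phi_{1} = -0.2650

The Yule-Walker equations for an AR(p) process read, in matrix form,
  Gamma_p phi = r_p,   with   (Gamma_p)_{ij} = gamma(|i - j|),
                       (r_p)_i = gamma(i),   i,j = 1..p.
Substitute the sample gammas (Toeplitz matrix and right-hand side of size 1):
  Gamma_p = [[4.3021]]
  r_p     = [-1.1401]
With p = 1 this is the single equation gamma(0) phi_1 = gamma(1):
  phi_hat_1 = gamma(1) / gamma(0) = -1.1401 / 4.3021 = -0.2650.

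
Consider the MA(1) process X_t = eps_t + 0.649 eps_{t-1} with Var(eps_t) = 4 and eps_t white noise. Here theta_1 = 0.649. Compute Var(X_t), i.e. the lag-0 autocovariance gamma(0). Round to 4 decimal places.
\gamma(0) = 5.6848

For an MA(q) process X_t = eps_t + sum_i theta_i eps_{t-i} with
Var(eps_t) = sigma^2, the variance is
  gamma(0) = sigma^2 * (1 + sum_i theta_i^2).
  sum_i theta_i^2 = (0.649)^2 = 0.421201.
  gamma(0) = 4 * (1 + 0.421201) = 4 * 1.421201 = 5.684804, which rounds to 5.6848.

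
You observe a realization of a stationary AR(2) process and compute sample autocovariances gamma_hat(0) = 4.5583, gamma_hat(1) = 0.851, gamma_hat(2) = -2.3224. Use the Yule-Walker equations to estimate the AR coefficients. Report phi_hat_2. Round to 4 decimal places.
\hat\phi_{2} = -0.5640

The Yule-Walker equations for an AR(p) process read, in matrix form,
  Gamma_p phi = r_p,   with   (Gamma_p)_{ij} = gamma(|i - j|),
                       (r_p)_i = gamma(i),   i,j = 1..p.
Substitute the sample gammas (Toeplitz matrix and right-hand side of size 2):
  Gamma_p = [[4.5583, 0.851], [0.851, 4.5583]]
  r_p     = [0.851, -2.3224]
Written out:
  4.5583 phi_1 + 0.851 phi_2 = 0.851
  0.851 phi_1 + 4.5583 phi_2 = -2.3224
Solve by Cramer's rule:
  det = gamma(0)^2 - gamma(1)^2 = (4.5583)^2 - (0.851)^2 = 20.77809889 - 0.724201 = 20.05389789
  phi_hat_1 = [gamma(1) gamma(0) - gamma(1) gamma(2)] / det = [(0.851)(4.5583) - (0.851)(-2.3224)] / 20.05389789 = 5.8554757 / 20.05389789 = 0.292
  phi_hat_2 = [gamma(0) gamma(2) - gamma(1)^2] / det = [(4.5583)(-2.3224) - (0.851)^2] / 20.05389789 = -11.31039692 / 20.05389789 = -0.564
So phi_hat = [0.2920, -0.5640].
Therefore phi_hat_2 = -0.5640.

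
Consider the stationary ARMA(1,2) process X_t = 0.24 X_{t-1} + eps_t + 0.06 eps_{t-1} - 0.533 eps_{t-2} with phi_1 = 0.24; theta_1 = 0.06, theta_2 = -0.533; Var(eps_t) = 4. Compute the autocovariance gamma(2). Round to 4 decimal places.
\gamma(2) = -1.9248

Multiply the model equation by X_{t-k} and take expectations. With theta_0 = psi_0 = 1 and psi_j the MA(infinity) weights, this gives
  gamma(k) - sum_i phi_i gamma(k-i) = c_k,
  c_k = sigma^2 * sum_{j=k..q} theta_j psi_{j-k}   (c_k = 0 for k > q),
using gamma(-m) = gamma(m).
psi-weights needed (psi_j = theta_j + sum_i phi_i psi_{j-i}):
  psi_1 = theta_1 + phi_1 = 0.06 + (0.24) = 0.3
  psi_2 = theta_2 + phi_1 psi_1 = -0.533 + (0.24)(0.3) = -0.461
Right-hand sides:
  c_0 = sigma^2 (1 + theta_1 psi_1 + theta_2 psi_2) = 4 * (1 + (0.06)(0.3) + (-0.533)(-0.461)) = 4 * 1.263713 = 5.054852
  c_1 = sigma^2 (theta_1 + theta_2 psi_1) = 4 * (0.06 + (-0.533)(0.3)) = -0.3996
  c_2 = sigma^2 theta_2 = 4 * (-0.533) = -2.132
Equations for k = 0 and k = 1 (AR order 1):
  gamma(0) = phi_1 gamma(1) + c_0
  gamma(1) = phi_1 gamma(0) + c_1
Substituting the second into the first: gamma(0) (1 - phi_1^2) = c_0 + phi_1 c_1, so
  gamma(0) = (c_0 + phi_1 c_1) / (1 - phi_1^2) = (5.054852 + (0.24)(-0.3996)) / (1 - (0.24)^2) = 4.958948 / 0.9424 = 5.262042.
  gamma(1) = phi_1 gamma(0) + c_1 = (0.24)(5.262042) + (-0.3996) = 0.86329.
For k = 2: gamma(2) = phi_1 gamma(1) + c_2
  = (0.24)(0.86329) + (-2.132) = -1.92481.
Therefore gamma(2) = -1.9248 (to 4 decimal places).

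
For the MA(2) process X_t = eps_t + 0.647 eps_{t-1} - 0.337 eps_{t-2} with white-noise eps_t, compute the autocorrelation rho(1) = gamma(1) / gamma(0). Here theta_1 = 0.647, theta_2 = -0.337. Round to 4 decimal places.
\rho(1) = 0.2800

For an MA(q) process with theta_0 = 1, the autocovariance is
  gamma(k) = sigma^2 * sum_{i=0..q-k} theta_i * theta_{i+k},
and rho(k) = gamma(k) / gamma(0). Sigma^2 cancels.
  numerator   = (1)*(0.647) + (0.647)*(-0.337) = 0.428961.
  denominator = (1)^2 + (0.647)^2 + (-0.337)^2 = 1.532178.
  rho(1) = 0.428961 / 1.532178 = 0.2800.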